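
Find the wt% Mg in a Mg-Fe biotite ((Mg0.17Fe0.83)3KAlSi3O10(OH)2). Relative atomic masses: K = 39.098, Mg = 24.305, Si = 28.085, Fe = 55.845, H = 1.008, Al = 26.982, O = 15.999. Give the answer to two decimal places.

Molar mass of (Mg0.17Fe0.83)3KAlSi3O10(OH)2: 0.51·24.305 + 2.49·55.845 + 1·39.098 + 1·26.982 + 3·28.085 + 12·15.999 + 2·1.008 = 495.789 g/mol.
Mass of Mg per formula unit: 0.51 × 24.305 = 12.396 g.
Weight fraction Mg = 12.396 / 495.789 = 0.0250.

2.50 weight percent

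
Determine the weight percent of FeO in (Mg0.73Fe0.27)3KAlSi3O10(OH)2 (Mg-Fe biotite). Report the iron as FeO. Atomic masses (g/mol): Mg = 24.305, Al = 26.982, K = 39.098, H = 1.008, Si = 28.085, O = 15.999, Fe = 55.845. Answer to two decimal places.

13.14 wt%

Formula mass = 442.801 g/mol.
0.81 Fe → 0.8100 mol FeO per formula unit; M(FeO) = 71.844, so FeO mass = 58.194 g.
58.194/442.801 × 100 = 13.14 wt%.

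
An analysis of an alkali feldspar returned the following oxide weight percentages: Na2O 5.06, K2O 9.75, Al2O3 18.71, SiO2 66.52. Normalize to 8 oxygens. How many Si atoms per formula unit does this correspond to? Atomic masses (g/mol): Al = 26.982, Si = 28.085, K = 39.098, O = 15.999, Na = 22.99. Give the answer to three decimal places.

Na2O (M=61.979): mol = 0.08164; Na = 0.16328, O = 0.08164.
K2O (M=94.195): mol = 0.10351; K = 0.20702, O = 0.10351.
Al2O3 (M=101.961): mol = 0.18350; Al = 0.36700, O = 0.55050.
SiO2 (M=60.083): mol = 1.10714; Si = 1.10714, O = 2.21428.
ΣO = 2.94993; factor = 8/ΣO = 2.71193.
Si apfu = 1.10714 × 2.71193 = 3.002.

3.002 Si apfu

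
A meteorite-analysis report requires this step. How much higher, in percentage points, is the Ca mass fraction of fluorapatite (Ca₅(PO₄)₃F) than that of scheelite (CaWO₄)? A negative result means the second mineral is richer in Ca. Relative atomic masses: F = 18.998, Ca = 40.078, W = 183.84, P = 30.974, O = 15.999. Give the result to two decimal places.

25.82 percentage points

First mineral: 200.390 g Ca in 504.298 g formula = 39.74 wt% Ca.
Second mineral: 40.078 g Ca in 287.914 g formula = 13.92 wt% Ca.
39.74% − 13.92% gives a difference of 25.82 percentage points.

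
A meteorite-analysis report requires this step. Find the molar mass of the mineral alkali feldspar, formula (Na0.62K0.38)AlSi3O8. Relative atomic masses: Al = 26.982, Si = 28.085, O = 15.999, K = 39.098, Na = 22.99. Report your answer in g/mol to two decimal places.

268.34 g/mol

Na: 0.62 × 22.99 = 14.2538
K: 0.38 × 39.098 = 14.8572
Al: 1 × 26.982 = 26.9820
Si: 3 × 28.085 = 84.2550
O: 8 × 15.999 = 127.9920
Summing the contributions gives the formula mass.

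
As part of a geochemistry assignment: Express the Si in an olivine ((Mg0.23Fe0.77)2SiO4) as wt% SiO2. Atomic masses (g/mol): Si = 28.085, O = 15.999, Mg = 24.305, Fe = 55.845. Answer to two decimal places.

M((Mg0.23Fe0.77)2SiO4) = 189.263 g/mol; M(SiO2) = 60.083 g/mol.
Moles SiO2 per formula unit = 1 Si ÷ 1 = 1.0000.
SiO2 fraction = (1.0000 × 60.083) / 189.263 = 60.083/189.263 = 0.3175.

31.75 wt%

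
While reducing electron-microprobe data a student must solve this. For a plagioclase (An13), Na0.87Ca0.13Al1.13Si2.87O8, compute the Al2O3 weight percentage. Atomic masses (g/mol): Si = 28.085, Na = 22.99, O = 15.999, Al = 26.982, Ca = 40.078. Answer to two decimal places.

21.80 wt%

M(Na0.87Ca0.13Al1.13Si2.87O8) = 264.297 g/mol; M(Al2O3) = 101.961 g/mol.
Moles Al2O3 per formula unit = 1.13 Al ÷ 2 = 0.5650.
Al2O3 fraction = (0.5650 × 101.961) / 264.297 = 57.608/264.297 = 0.2180.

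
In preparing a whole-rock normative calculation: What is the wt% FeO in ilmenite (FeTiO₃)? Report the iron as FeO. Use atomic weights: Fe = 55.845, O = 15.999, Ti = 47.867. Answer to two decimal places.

Formula mass = 151.709 g/mol.
1 Fe → 1.0000 mol FeO per formula unit; M(FeO) = 71.844, so FeO mass = 71.844 g.
71.844/151.709 × 100 = 47.36 wt%.

47.36 wt%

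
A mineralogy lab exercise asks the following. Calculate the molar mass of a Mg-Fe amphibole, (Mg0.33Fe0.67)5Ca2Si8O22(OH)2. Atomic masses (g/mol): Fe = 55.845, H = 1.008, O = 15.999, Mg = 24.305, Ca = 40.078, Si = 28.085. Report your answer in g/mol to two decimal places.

The formula mass is the sum 1.65*24.305 + 3.35*55.845 + 2*40.078 + 8*28.085 + 24*15.999 + 2*1.008.

918.01 g/mol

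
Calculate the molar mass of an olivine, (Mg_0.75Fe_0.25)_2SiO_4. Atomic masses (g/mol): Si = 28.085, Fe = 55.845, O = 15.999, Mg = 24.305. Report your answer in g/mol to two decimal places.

156.46 g/mol

M = 1.50(24.305) + 0.50(55.845) + 1(28.085) + 4(15.999)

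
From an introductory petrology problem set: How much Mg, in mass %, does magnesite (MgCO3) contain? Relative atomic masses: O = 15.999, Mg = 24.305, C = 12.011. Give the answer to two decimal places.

Molar mass of MgCO3: 1*24.305 + 1*12.011 + 3*15.999 = 84.313 g/mol.
Mass of Mg per formula unit: 1 × 24.305 = 24.305 g.
Weight fraction Mg = 24.305 / 84.313 = 0.2883.

28.83 mass %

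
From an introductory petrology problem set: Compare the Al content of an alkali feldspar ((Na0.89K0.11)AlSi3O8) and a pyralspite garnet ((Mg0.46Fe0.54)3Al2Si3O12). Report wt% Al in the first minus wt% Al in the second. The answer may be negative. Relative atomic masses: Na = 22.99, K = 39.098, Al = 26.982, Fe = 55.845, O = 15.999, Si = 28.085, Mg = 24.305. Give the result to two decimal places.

-1.66 percentage points

First mineral: 26.982 g Al in 263.991 g formula = 10.22 wt% Al.
Second mineral: 53.964 g Al in 454.217 g formula = 11.88 wt% Al.
10.22% − 11.88% gives a difference of -1.66 percentage points.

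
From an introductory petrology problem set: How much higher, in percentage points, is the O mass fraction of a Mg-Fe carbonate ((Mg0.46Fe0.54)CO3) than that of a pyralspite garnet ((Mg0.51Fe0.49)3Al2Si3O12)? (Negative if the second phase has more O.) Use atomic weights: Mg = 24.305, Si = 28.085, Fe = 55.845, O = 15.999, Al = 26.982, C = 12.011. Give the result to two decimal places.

M((Mg0.46Fe0.54)CO3) = 101.345 g/mol, so wt% O = 47.997/101.345 × 100 = 47.36%.
M((Mg0.51Fe0.49)3Al2Si3O12) = 449.486 g/mol, so wt% O = 191.988/449.486 × 100 = 42.71%.
47.36 − 42.71 = 4.65 pp.

4.65 percentage points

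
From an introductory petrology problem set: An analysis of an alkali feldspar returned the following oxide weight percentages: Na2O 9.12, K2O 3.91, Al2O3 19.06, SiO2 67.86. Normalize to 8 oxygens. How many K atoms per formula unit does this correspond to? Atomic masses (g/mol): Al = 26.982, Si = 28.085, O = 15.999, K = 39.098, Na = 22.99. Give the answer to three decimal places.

0.221 K apfu

Na2O: 9.12/61.979 = 0.14715 mol → 0.29430 mol Na, 0.14715 mol O.
K2O: 3.91/94.195 = 0.04151 mol → 0.08302 mol K, 0.04151 mol O.
Al2O3: 19.06/101.961 = 0.18693 mol → 0.37386 mol Al, 0.56079 mol O.
SiO2: 67.86/60.083 = 1.12944 mol → 1.12944 mol Si, 2.25888 mol O.
Total oxygen = 3.00833 mol. Normalization factor = 8/3.00833 = 2.65928.
K per 8 O = 0.08302 × 2.65928 = 0.221.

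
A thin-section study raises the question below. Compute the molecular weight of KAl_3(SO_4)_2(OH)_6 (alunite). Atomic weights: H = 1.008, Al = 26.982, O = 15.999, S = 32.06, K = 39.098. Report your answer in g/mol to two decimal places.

The formula mass is the sum 1×39.098 + 3×26.982 + 2×32.06 + 14×15.999 + 6×1.008.

414.20 g/mol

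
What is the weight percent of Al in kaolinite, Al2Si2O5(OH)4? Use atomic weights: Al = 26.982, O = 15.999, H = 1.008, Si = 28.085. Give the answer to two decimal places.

M(Al2Si2O5(OH)4) = 258.157 g/mol.
Al contributes 2 × 26.982 = 53.964 g per mole.
53.964/258.157 = 0.2090 → 20.90%.

20.90 mass %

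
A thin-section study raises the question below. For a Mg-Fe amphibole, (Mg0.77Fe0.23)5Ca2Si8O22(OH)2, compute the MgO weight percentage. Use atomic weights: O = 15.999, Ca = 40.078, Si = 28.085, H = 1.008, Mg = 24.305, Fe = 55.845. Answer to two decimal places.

18.28 wt%

Molar mass of (Mg0.77Fe0.23)5Ca2Si8O22(OH)2 = 3.85·24.305 + 1.15·55.845 + 2·40.078 + 8·28.085 + 24·15.999 + 2·1.008 = 848.624 g/mol.
Each formula unit contains 3.85 Mg, equivalent to 3.85/1 = 3.8500 mol MgO.
M(MgO) = 1×24.305 + 1×15.999 = 40.304 g/mol.
Mass of MgO per formula unit = 3.8500 × 40.304 = 155.170 g.
MgO wt% = 155.170 / 848.624 × 100 = 18.28%.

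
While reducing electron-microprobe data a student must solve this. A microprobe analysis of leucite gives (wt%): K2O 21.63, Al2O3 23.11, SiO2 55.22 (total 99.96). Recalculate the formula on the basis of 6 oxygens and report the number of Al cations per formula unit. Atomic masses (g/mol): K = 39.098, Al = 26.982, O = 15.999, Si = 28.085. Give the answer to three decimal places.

0.990 Al apfu

K2O: 21.63/94.195 = 0.22963 mol → 0.45926 mol K, 0.22963 mol O.
Al2O3: 23.11/101.961 = 0.22666 mol → 0.45332 mol Al, 0.67998 mol O.
SiO2: 55.22/60.083 = 0.91906 mol → 0.91906 mol Si, 1.83812 mol O.
Total oxygen = 2.74773 mol. Normalization factor = 6/2.74773 = 2.18362.
Al per 6 O = 0.45332 × 2.18362 = 0.990.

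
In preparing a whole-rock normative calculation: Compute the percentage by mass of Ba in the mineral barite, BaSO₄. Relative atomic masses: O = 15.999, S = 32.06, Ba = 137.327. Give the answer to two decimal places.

58.84 weight percent

M(BaSO₄) = 233.383 g/mol.
Ba contributes 1 × 137.327 = 137.327 g per mole.
137.327/233.383 = 0.5884 → 58.84%.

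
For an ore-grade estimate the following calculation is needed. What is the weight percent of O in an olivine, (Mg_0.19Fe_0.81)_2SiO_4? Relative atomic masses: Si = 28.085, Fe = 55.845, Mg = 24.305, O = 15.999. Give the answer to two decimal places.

33.37 mass %

Molar mass of (Mg_0.19Fe_0.81)_2SiO_4: 0.38*24.305 + 1.62*55.845 + 1*28.085 + 4*15.999 = 191.786 g/mol.
Mass of O per formula unit: 4 × 15.999 = 63.996 g.
Weight fraction O = 63.996 / 191.786 = 0.3337.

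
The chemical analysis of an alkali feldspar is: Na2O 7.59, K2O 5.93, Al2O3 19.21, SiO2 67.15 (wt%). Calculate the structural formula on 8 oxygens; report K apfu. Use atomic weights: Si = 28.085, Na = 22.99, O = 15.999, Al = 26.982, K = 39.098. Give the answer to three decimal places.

Na2O: 7.59/61.979 = 0.12246 mol → 0.24492 mol Na, 0.12246 mol O.
K2O: 5.93/94.195 = 0.06295 mol → 0.12590 mol K, 0.06295 mol O.
Al2O3: 19.21/101.961 = 0.18841 mol → 0.37682 mol Al, 0.56523 mol O.
SiO2: 67.15/60.083 = 1.11762 mol → 1.11762 mol Si, 2.23524 mol O.
Total oxygen = 2.98588 mol. Normalization factor = 8/2.98588 = 2.67928.
K per 8 O = 0.12590 × 2.67928 = 0.337.

0.337 K apfu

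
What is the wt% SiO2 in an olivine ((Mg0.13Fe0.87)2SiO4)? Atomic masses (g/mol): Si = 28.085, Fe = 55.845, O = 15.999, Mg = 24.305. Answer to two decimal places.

Formula mass = 195.571 g/mol.
1 Si → 1.0000 mol SiO2 per formula unit; M(SiO2) = 60.083, so SiO2 mass = 60.083 g.
60.083/195.571 × 100 = 30.72 wt%.

30.72 wt%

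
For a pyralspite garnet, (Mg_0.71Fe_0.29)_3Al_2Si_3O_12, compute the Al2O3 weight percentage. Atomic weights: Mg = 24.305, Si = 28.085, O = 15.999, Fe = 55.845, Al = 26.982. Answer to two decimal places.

23.68 wt%

Formula mass = 430.562 g/mol.
2 Al → 1.0000 mol Al2O3 per formula unit; M(Al2O3) = 101.961, so Al2O3 mass = 101.961 g.
101.961/430.562 × 100 = 23.68 wt%.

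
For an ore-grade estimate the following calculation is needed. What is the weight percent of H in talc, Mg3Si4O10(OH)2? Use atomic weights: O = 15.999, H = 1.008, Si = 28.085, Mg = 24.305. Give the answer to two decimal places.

Formula mass = 3·24.305 + 4·28.085 + 12·15.999 + 2·1.008 = 379.259 g/mol, of which 2.016 g is H.
So H makes up 2.016/379.259 = 0.0053 of the mass, i.e. 0.53%.

0.53 mass %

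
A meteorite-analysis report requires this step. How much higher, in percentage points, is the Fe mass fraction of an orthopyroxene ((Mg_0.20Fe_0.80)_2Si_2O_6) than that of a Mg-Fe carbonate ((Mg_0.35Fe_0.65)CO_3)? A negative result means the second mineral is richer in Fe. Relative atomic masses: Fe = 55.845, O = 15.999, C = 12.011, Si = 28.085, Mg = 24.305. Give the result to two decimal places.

0.93 percentage points

M((Mg_0.20Fe_0.80)_2Si_2O_6) = 251.238 g/mol, so wt% Fe = 89.352/251.238 × 100 = 35.56%.
M((Mg_0.35Fe_0.65)CO_3) = 104.814 g/mol, so wt% Fe = 36.299/104.814 × 100 = 34.63%.
35.56 − 34.63 = 0.93 pp.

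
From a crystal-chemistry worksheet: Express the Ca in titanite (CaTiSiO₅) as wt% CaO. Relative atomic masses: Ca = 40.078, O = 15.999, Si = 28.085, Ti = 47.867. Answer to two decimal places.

28.61 wt%

M(CaTiSiO₅) = 196.025 g/mol; M(CaO) = 56.077 g/mol.
Moles CaO per formula unit = 1 Ca ÷ 1 = 1.0000.
CaO fraction = (1.0000 × 56.077) / 196.025 = 56.077/196.025 = 0.2861.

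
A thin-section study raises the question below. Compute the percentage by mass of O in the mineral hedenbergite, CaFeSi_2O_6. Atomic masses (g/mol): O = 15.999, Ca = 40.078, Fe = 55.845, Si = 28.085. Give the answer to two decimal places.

Molar mass of CaFeSi_2O_6: 1·40.078 + 1·55.845 + 2·28.085 + 6·15.999 = 248.087 g/mol.
Mass of O per formula unit: 6 × 15.999 = 95.994 g.
Weight fraction O = 95.994 / 248.087 = 0.3869.

38.69 weight percent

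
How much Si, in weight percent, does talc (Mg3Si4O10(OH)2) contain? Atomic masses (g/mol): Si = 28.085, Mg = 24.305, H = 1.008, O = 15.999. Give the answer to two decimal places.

29.62 weight percent

Molar mass of Mg3Si4O10(OH)2: 3·24.305 + 4·28.085 + 12·15.999 + 2·1.008 = 379.259 g/mol.
Mass of Si per formula unit: 4 × 28.085 = 112.340 g.
Weight fraction Si = 112.340 / 379.259 = 0.2962.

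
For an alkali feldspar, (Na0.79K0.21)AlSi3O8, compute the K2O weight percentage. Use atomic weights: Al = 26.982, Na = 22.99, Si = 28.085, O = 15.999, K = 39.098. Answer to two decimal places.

3.72 wt%

Molar mass of (Na0.79K0.21)AlSi3O8 = 0.79×22.99 + 0.21×39.098 + 1×26.982 + 3×28.085 + 8×15.999 = 265.602 g/mol.
Each formula unit contains 0.21 K, equivalent to 0.21/2 = 0.1050 mol K2O.
M(K2O) = 2×39.098 + 1×15.999 = 94.195 g/mol.
Mass of K2O per formula unit = 0.1050 × 94.195 = 9.890 g.
K2O wt% = 9.890 / 265.602 × 100 = 3.72%.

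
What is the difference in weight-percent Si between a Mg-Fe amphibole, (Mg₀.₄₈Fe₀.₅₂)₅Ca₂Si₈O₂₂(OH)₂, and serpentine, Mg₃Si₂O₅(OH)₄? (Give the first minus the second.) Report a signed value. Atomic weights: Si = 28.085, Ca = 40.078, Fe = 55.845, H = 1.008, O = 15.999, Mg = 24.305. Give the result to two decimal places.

4.85 percentage points

First mineral: 224.680 g Si in 894.357 g formula = 25.12 wt% Si.
Second mineral: 56.170 g Si in 277.108 g formula = 20.27 wt% Si.
25.12% − 20.27% gives a difference of 4.85 percentage points.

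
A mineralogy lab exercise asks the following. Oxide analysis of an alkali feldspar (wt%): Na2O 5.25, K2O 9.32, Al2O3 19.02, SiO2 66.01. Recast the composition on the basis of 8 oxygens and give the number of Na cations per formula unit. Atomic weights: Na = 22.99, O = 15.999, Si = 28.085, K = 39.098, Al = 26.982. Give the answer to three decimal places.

Na2O: 5.25/61.979 = 0.08471 mol → 0.16942 mol Na, 0.08471 mol O.
K2O: 9.32/94.195 = 0.09894 mol → 0.19788 mol K, 0.09894 mol O.
Al2O3: 19.02/101.961 = 0.18654 mol → 0.37308 mol Al, 0.55962 mol O.
SiO2: 66.01/60.083 = 1.09865 mol → 1.09865 mol Si, 2.19730 mol O.
Total oxygen = 2.94057 mol. Normalization factor = 8/2.94057 = 2.72056.
Na per 8 O = 0.16942 × 2.72056 = 0.461.

0.461 Na apfu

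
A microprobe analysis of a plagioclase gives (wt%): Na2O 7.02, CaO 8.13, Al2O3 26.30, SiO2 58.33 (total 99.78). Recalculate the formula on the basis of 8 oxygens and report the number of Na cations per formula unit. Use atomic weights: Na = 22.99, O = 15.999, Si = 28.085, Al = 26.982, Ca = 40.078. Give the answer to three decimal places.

Na2O: 7.02/61.979 = 0.11326 mol → 0.22652 mol Na, 0.11326 mol O.
CaO: 8.13/56.077 = 0.14498 mol → 0.14498 mol Ca, 0.14498 mol O.
Al2O3: 26.30/101.961 = 0.25794 mol → 0.51588 mol Al, 0.77382 mol O.
SiO2: 58.33/60.083 = 0.97082 mol → 0.97082 mol Si, 1.94164 mol O.
Total oxygen = 2.97370 mol. Normalization factor = 8/2.97370 = 2.69025.
Na per 8 O = 0.22652 × 2.69025 = 0.609.

0.609 Na apfu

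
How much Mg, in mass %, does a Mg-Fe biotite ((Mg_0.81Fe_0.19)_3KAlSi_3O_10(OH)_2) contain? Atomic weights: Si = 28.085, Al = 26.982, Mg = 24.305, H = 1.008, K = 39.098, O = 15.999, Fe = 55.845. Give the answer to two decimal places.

Formula mass = 2.43×24.305 + 0.57×55.845 + 1×39.098 + 1×26.982 + 3×28.085 + 12×15.999 + 2×1.008 = 435.232 g/mol, of which 59.061 g is Mg.
So Mg makes up 59.061/435.232 = 0.1357 of the mass, i.e. 13.57%.

13.57 mass %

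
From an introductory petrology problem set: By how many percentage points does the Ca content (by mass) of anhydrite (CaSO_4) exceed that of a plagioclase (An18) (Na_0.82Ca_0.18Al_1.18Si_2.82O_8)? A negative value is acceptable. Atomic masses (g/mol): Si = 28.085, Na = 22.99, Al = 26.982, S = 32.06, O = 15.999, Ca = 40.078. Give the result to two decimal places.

M(CaSO_4) = 136.134 g/mol, so wt% Ca = 40.078/136.134 × 100 = 29.44%.
M(Na_0.82Ca_0.18Al_1.18Si_2.82O_8) = 265.096 g/mol, so wt% Ca = 7.214/265.096 × 100 = 2.72%.
29.44 − 2.72 = 26.72 pp.

26.72 percentage points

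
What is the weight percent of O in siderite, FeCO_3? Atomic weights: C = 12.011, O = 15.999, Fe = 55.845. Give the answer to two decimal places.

41.43 weight percent

Formula mass = 1*55.845 + 1*12.011 + 3*15.999 = 115.853 g/mol, of which 47.997 g is O.
So O makes up 47.997/115.853 = 0.4143 of the mass, i.e. 41.43%.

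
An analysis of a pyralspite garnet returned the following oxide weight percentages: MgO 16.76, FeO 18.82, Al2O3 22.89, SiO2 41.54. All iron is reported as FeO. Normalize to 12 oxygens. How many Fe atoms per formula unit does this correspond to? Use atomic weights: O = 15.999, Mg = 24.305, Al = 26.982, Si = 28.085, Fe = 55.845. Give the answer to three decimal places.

MgO: 16.76/40.304 = 0.41584 mol → 0.41584 mol Mg, 0.41584 mol O.
FeO: 18.82/71.844 = 0.26196 mol → 0.26196 mol Fe, 0.26196 mol O.
Al2O3: 22.89/101.961 = 0.22450 mol → 0.44900 mol Al, 0.67350 mol O.
SiO2: 41.54/60.083 = 0.69138 mol → 0.69138 mol Si, 1.38276 mol O.
Total oxygen = 2.73406 mol. Normalization factor = 12/2.73406 = 4.38908.
Fe per 12 O = 0.26196 × 4.38908 = 1.150.

1.150 Fe apfu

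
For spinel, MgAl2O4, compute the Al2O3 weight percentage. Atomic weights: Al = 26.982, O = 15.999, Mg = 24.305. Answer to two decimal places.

M(MgAl2O4) = 142.265 g/mol; M(Al2O3) = 101.961 g/mol.
Moles Al2O3 per formula unit = 2 Al ÷ 2 = 1.0000.
Al2O3 fraction = (1.0000 × 101.961) / 142.265 = 101.961/142.265 = 0.7167.

71.67 wt%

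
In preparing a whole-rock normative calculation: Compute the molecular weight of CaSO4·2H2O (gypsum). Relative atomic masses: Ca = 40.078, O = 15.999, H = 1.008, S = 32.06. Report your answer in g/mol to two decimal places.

M = 1*40.078 + 1*32.06 + 6*15.999 + 4*1.008

172.16 g/mol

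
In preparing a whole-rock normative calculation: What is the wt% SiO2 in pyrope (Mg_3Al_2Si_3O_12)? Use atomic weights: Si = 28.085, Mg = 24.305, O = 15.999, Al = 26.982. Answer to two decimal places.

M(Mg_3Al_2Si_3O_12) = 403.122 g/mol; M(SiO2) = 60.083 g/mol.
Moles SiO2 per formula unit = 3 Si ÷ 1 = 3.0000.
SiO2 fraction = (3.0000 × 60.083) / 403.122 = 180.249/403.122 = 0.4471.

44.71 wt%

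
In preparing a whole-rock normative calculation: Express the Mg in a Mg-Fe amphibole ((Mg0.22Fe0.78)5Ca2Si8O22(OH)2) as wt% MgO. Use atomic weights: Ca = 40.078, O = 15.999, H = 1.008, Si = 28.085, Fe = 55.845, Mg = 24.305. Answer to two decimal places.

4.74 wt%

Formula mass = 935.359 g/mol.
1.10 Mg → 1.1000 mol MgO per formula unit; M(MgO) = 40.304, so MgO mass = 44.334 g.
44.334/935.359 × 100 = 4.74 wt%.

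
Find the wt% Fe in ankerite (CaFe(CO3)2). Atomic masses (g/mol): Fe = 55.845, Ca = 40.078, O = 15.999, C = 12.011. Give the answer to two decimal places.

Formula mass = 1*40.078 + 1*55.845 + 2*12.011 + 6*15.999 = 215.939 g/mol, of which 55.845 g is Fe.
So Fe makes up 55.845/215.939 = 0.2586 of the mass, i.e. 25.86%.

25.86 wt%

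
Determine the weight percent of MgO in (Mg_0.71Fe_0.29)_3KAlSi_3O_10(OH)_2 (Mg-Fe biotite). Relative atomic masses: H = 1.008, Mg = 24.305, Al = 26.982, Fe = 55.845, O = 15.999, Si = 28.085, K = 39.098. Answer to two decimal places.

Molar mass of (Mg_0.71Fe_0.29)_3KAlSi_3O_10(OH)_2 = 2.13·24.305 + 0.87·55.845 + 1·39.098 + 1·26.982 + 3·28.085 + 12·15.999 + 2·1.008 = 444.694 g/mol.
Each formula unit contains 2.13 Mg, equivalent to 2.13/1 = 2.1300 mol MgO.
M(MgO) = 1×24.305 + 1×15.999 = 40.304 g/mol.
Mass of MgO per formula unit = 2.1300 × 40.304 = 85.848 g.
MgO wt% = 85.848 / 444.694 × 100 = 19.30%.

19.30 wt%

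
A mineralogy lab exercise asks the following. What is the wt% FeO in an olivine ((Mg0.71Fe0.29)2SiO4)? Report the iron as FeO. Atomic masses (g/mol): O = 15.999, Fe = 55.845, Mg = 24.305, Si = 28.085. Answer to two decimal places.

Formula mass = 158.984 g/mol.
0.58 Fe → 0.5800 mol FeO per formula unit; M(FeO) = 71.844, so FeO mass = 41.670 g.
41.670/158.984 × 100 = 26.21 wt%.

26.21 wt%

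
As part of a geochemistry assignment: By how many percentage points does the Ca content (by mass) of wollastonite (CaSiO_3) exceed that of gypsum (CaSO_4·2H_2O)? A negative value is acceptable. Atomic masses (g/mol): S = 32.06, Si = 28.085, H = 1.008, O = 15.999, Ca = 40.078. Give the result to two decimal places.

M(CaSiO_3) = 116.160 g/mol, so wt% Ca = 40.078/116.160 × 100 = 34.50%.
M(CaSO_4·2H_2O) = 172.164 g/mol, so wt% Ca = 40.078/172.164 × 100 = 23.28%.
34.50 − 23.28 = 11.22 pp.

11.22 percentage points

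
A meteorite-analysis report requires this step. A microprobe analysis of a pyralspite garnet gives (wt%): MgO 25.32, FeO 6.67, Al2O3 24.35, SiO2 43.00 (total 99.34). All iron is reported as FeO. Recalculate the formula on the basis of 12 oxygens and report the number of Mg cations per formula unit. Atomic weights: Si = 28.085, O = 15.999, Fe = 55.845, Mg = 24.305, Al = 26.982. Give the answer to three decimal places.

MgO: 25.32/40.304 = 0.62823 mol → 0.62823 mol Mg, 0.62823 mol O.
FeO: 6.67/71.844 = 0.09284 mol → 0.09284 mol Fe, 0.09284 mol O.
Al2O3: 24.35/101.961 = 0.23882 mol → 0.47764 mol Al, 0.71646 mol O.
SiO2: 43.00/60.083 = 0.71568 mol → 0.71568 mol Si, 1.43136 mol O.
Total oxygen = 2.86889 mol. Normalization factor = 12/2.86889 = 4.18280.
Mg per 12 O = 0.62823 × 4.18280 = 2.628.

2.628 Mg apfu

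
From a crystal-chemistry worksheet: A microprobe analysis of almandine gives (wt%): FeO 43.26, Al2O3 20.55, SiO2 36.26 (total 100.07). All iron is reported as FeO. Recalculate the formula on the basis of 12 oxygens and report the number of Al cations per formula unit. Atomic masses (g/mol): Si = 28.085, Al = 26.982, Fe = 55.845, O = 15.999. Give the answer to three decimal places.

2.004 Al apfu

FeO (M=71.844): mol = 0.60214; Fe = 0.60214, O = 0.60214.
Al2O3 (M=101.961): mol = 0.20155; Al = 0.40310, O = 0.60465.
SiO2 (M=60.083): mol = 0.60350; Si = 0.60350, O = 1.20700.
ΣO = 2.41379; factor = 12/ΣO = 4.97143.
Al apfu = 0.40310 × 4.97143 = 2.004.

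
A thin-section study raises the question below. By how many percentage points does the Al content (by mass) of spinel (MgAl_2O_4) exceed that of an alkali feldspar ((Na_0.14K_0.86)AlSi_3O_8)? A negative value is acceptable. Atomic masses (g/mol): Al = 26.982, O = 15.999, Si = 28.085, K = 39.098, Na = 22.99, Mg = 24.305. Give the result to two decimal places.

M(MgAl_2O_4) = 142.265 g/mol, so wt% Al = 53.964/142.265 × 100 = 37.93%.
M((Na_0.14K_0.86)AlSi_3O_8) = 276.072 g/mol, so wt% Al = 26.982/276.072 × 100 = 9.77%.
37.93 − 9.77 = 28.16 pp.

28.16 percentage points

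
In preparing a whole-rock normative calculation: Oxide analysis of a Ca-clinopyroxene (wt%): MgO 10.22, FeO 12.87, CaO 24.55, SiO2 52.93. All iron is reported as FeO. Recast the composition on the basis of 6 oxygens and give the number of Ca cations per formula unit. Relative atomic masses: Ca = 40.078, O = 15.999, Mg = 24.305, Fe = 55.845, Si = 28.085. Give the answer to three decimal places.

0.998 Ca apfu

MgO (M=40.304): mol = 0.25357; Mg = 0.25357, O = 0.25357.
FeO (M=71.844): mol = 0.17914; Fe = 0.17914, O = 0.17914.
CaO (M=56.077): mol = 0.43779; Ca = 0.43779, O = 0.43779.
SiO2 (M=60.083): mol = 0.88095; Si = 0.88095, O = 1.76190.
ΣO = 2.63240; factor = 6/ΣO = 2.27929.
Ca apfu = 0.43779 × 2.27929 = 0.998.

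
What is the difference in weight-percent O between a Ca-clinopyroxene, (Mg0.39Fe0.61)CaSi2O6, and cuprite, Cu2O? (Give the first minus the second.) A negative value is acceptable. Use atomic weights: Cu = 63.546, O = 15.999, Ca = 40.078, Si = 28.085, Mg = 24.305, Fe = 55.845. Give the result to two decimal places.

First mineral: 95.994 g O in 235.786 g formula = 40.71 wt% O.
Second mineral: 15.999 g O in 143.091 g formula = 11.18 wt% O.
40.71% − 11.18% gives a difference of 29.53 percentage points.

29.53 percentage points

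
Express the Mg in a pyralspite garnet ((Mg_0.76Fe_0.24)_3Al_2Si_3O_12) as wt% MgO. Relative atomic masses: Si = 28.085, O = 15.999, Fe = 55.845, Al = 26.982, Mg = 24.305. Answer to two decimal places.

Formula mass = 425.831 g/mol.
2.28 Mg → 2.2800 mol MgO per formula unit; M(MgO) = 40.304, so MgO mass = 91.893 g.
91.893/425.831 × 100 = 21.58 wt%.

21.58 wt%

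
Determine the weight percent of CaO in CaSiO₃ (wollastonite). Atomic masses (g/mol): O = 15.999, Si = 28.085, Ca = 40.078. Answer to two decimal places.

M(CaSiO₃) = 116.160 g/mol; M(CaO) = 56.077 g/mol.
Moles CaO per formula unit = 1 Ca ÷ 1 = 1.0000.
CaO fraction = (1.0000 × 56.077) / 116.160 = 56.077/116.160 = 0.4828.

48.28 wt%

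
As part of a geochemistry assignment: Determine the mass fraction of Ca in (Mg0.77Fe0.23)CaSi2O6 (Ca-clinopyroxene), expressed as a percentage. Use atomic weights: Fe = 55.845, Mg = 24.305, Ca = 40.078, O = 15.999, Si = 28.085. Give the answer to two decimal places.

17.91 weight percent

Molar mass of (Mg0.77Fe0.23)CaSi2O6: 0.77·24.305 + 0.23·55.845 + 1·40.078 + 2·28.085 + 6·15.999 = 223.801 g/mol.
Mass of Ca per formula unit: 1 × 40.078 = 40.078 g.
Weight fraction Ca = 40.078 / 223.801 = 0.1791.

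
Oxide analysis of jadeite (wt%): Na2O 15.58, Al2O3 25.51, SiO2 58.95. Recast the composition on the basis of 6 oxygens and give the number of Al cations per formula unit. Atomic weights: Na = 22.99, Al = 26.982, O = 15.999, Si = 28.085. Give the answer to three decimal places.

Na2O: 15.58/61.979 = 0.25138 mol → 0.50276 mol Na, 0.25138 mol O.
Al2O3: 25.51/101.961 = 0.25019 mol → 0.50038 mol Al, 0.75057 mol O.
SiO2: 58.95/60.083 = 0.98114 mol → 0.98114 mol Si, 1.96228 mol O.
Total oxygen = 2.96423 mol. Normalization factor = 6/2.96423 = 2.02413.
Al per 6 O = 0.50038 × 2.02413 = 1.013.

1.013 Al apfu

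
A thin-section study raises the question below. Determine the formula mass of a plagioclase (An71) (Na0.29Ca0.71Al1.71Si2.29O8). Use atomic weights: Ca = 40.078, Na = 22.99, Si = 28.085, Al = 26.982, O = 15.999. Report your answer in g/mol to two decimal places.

The formula mass is the sum 0.29×22.99 + 0.71×40.078 + 1.71×26.982 + 2.29×28.085 + 8×15.999.

273.57 g/mol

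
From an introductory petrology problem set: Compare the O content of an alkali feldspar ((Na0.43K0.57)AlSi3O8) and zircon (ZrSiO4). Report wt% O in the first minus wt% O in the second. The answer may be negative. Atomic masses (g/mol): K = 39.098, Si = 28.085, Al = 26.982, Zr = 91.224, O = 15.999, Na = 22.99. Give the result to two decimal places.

12.25 percentage points

First mineral: 127.992 g O in 271.401 g formula = 47.16 wt% O.
Second mineral: 63.996 g O in 183.305 g formula = 34.91 wt% O.
47.16% − 34.91% gives a difference of 12.25 percentage points.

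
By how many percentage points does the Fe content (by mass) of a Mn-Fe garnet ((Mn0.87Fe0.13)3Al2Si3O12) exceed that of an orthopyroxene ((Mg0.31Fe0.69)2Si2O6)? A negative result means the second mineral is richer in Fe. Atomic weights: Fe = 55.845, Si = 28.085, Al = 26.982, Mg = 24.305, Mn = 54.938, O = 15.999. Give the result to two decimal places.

-27.15 percentage points

M((Mn0.87Fe0.13)3Al2Si3O12) = 495.375 g/mol, so wt% Fe = 21.780/495.375 × 100 = 4.40%.
M((Mg0.31Fe0.69)2Si2O6) = 244.299 g/mol, so wt% Fe = 77.066/244.299 × 100 = 31.55%.
4.40 − 31.55 = -27.15 pp.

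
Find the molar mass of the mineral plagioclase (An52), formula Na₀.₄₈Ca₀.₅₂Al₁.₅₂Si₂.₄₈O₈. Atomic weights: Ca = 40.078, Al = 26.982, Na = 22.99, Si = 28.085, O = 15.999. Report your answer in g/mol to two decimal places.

270.53 g/mol

The formula mass is the sum 0.48×22.99 + 0.52×40.078 + 1.52×26.982 + 2.48×28.085 + 8×15.999.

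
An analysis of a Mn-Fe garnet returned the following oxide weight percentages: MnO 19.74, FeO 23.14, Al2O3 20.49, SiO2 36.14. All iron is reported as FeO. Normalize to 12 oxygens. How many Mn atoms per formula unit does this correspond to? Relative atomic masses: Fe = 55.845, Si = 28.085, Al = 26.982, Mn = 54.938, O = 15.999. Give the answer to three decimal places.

1.388 Mn apfu

MnO (M=70.937): mol = 0.27828; Mn = 0.27828, O = 0.27828.
FeO (M=71.844): mol = 0.32209; Fe = 0.32209, O = 0.32209.
Al2O3 (M=101.961): mol = 0.20096; Al = 0.40192, O = 0.60288.
SiO2 (M=60.083): mol = 0.60150; Si = 0.60150, O = 1.20300.
ΣO = 2.40625; factor = 12/ΣO = 4.98701.
Mn apfu = 0.27828 × 4.98701 = 1.388.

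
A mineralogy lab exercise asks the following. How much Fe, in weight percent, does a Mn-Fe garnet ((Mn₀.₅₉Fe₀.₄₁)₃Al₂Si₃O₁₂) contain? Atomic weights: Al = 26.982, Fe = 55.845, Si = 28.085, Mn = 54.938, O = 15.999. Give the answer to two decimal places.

13.84 weight percent

Molar mass of (Mn₀.₅₉Fe₀.₄₁)₃Al₂Si₃O₁₂: 1.77×54.938 + 1.23×55.845 + 2×26.982 + 3×28.085 + 12×15.999 = 496.137 g/mol.
Mass of Fe per formula unit: 1.23 × 55.845 = 68.689 g.
Weight fraction Fe = 68.689 / 496.137 = 0.1384.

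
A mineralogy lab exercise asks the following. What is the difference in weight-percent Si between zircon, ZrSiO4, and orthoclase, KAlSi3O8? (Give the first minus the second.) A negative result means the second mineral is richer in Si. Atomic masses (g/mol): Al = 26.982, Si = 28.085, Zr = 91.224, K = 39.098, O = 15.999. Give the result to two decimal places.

Si in ZrSiO4: molar mass 183.305 g/mol; 1×28.085 = 28.085 g → 15.32 wt%.
Si in KAlSi3O8: molar mass 278.327 g/mol; 3×28.085 = 84.255 g → 30.27 wt%.
Difference = 15.32 − 30.27 = -14.95 percentage points.

-14.95 percentage points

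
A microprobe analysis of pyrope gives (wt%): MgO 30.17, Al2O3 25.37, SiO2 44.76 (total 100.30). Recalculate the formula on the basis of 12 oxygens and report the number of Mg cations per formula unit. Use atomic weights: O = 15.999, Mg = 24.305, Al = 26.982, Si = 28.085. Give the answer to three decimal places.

3.009 Mg apfu

MgO: 30.17/40.304 = 0.74856 mol → 0.74856 mol Mg, 0.74856 mol O.
Al2O3: 25.37/101.961 = 0.24882 mol → 0.49764 mol Al, 0.74646 mol O.
SiO2: 44.76/60.083 = 0.74497 mol → 0.74497 mol Si, 1.48994 mol O.
Total oxygen = 2.98496 mol. Normalization factor = 12/2.98496 = 4.02015.
Mg per 12 O = 0.74856 × 4.02015 = 3.009.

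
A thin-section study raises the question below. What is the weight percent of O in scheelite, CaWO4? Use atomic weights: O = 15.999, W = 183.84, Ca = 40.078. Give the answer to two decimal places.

Formula mass = 1·40.078 + 1·183.84 + 4·15.999 = 287.914 g/mol, of which 63.996 g is O.
So O makes up 63.996/287.914 = 0.2223 of the mass, i.e. 22.23%.

22.23 weight percent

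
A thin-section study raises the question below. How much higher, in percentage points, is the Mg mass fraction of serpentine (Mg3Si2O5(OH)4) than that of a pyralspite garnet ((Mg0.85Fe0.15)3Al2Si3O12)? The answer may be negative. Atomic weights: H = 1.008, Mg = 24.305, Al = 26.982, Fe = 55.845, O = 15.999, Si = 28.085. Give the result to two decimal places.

First mineral: 72.915 g Mg in 277.108 g formula = 26.31 wt% Mg.
Second mineral: 61.978 g Mg in 417.315 g formula = 14.85 wt% Mg.
26.31% − 14.85% gives a difference of 11.46 percentage points.

11.46 percentage points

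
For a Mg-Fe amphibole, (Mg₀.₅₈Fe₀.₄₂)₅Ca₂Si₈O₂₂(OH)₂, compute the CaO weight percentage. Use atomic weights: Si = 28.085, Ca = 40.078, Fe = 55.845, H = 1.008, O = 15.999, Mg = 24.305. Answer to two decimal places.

12.77 wt%

Formula mass = 878.587 g/mol.
2 Ca → 2.0000 mol CaO per formula unit; M(CaO) = 56.077, so CaO mass = 112.154 g.
112.154/878.587 × 100 = 12.77 wt%.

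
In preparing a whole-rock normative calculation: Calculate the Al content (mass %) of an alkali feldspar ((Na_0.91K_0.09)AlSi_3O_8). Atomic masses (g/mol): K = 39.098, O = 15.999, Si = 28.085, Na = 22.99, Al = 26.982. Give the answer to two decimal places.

10.23 mass %

M((Na_0.91K_0.09)AlSi_3O_8) = 263.669 g/mol.
Al contributes 1 × 26.982 = 26.982 g per mole.
26.982/263.669 = 0.1023 → 10.23%.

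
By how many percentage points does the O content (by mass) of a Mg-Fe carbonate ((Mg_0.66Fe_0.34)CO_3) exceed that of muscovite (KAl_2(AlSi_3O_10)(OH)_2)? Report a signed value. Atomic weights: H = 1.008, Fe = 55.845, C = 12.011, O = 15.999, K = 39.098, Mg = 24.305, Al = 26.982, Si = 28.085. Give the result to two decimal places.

M((Mg_0.66Fe_0.34)CO_3) = 95.037 g/mol, so wt% O = 47.997/95.037 × 100 = 50.50%.
M(KAl_2(AlSi_3O_10)(OH)_2) = 398.303 g/mol, so wt% O = 191.988/398.303 × 100 = 48.20%.
50.50 − 48.20 = 2.30 pp.

2.30 percentage points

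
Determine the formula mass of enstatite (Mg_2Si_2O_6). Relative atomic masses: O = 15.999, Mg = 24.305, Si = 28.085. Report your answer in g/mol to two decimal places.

Mg: 2 × 24.305 = 48.6100
Si: 2 × 28.085 = 56.1700
O: 6 × 15.999 = 95.9940
Summing the contributions gives the formula mass.

200.77 g/mol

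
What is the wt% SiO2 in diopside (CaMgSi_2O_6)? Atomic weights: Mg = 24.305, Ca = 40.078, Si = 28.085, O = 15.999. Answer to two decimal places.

55.49 wt%

Formula mass = 216.547 g/mol.
2 Si → 2.0000 mol SiO2 per formula unit; M(SiO2) = 60.083, so SiO2 mass = 120.166 g.
120.166/216.547 × 100 = 55.49 wt%.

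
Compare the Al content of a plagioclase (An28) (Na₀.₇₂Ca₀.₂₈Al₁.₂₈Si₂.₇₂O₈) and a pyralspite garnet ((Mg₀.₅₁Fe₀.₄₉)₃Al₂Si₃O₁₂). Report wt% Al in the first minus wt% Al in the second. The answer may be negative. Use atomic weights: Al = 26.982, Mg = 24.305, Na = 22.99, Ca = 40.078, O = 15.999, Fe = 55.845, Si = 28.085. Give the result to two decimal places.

0.94 percentage points

M(Na₀.₇₂Ca₀.₂₈Al₁.₂₈Si₂.₇₂O₈) = 266.695 g/mol, so wt% Al = 34.537/266.695 × 100 = 12.95%.
M((Mg₀.₅₁Fe₀.₄₉)₃Al₂Si₃O₁₂) = 449.486 g/mol, so wt% Al = 53.964/449.486 × 100 = 12.01%.
12.95 − 12.01 = 0.94 pp.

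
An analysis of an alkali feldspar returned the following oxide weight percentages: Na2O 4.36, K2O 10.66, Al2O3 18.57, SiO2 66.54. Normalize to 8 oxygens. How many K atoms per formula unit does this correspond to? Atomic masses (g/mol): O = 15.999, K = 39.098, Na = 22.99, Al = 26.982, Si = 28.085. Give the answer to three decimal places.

Na2O: 4.36/61.979 = 0.07035 mol → 0.14070 mol Na, 0.07035 mol O.
K2O: 10.66/94.195 = 0.11317 mol → 0.22634 mol K, 0.11317 mol O.
Al2O3: 18.57/101.961 = 0.18213 mol → 0.36426 mol Al, 0.54639 mol O.
SiO2: 66.54/60.083 = 1.10747 mol → 1.10747 mol Si, 2.21494 mol O.
Total oxygen = 2.94485 mol. Normalization factor = 8/2.94485 = 2.71661.
K per 8 O = 0.22634 × 2.71661 = 0.615.

0.615 K apfu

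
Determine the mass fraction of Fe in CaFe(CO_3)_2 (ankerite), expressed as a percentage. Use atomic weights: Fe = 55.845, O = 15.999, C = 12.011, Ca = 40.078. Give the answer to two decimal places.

25.86 weight percent

M(CaFe(CO_3)_2) = 215.939 g/mol.
Fe contributes 1 × 55.845 = 55.845 g per mole.
55.845/215.939 = 0.2586 → 25.86%.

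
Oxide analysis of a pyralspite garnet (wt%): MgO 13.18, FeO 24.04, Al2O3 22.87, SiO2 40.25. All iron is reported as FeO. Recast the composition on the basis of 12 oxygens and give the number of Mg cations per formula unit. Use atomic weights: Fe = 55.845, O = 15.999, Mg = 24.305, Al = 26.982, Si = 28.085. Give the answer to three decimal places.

1.467 Mg apfu

MgO: 13.18/40.304 = 0.32701 mol → 0.32701 mol Mg, 0.32701 mol O.
FeO: 24.04/71.844 = 0.33461 mol → 0.33461 mol Fe, 0.33461 mol O.
Al2O3: 22.87/101.961 = 0.22430 mol → 0.44860 mol Al, 0.67290 mol O.
SiO2: 40.25/60.083 = 0.66991 mol → 0.66991 mol Si, 1.33982 mol O.
Total oxygen = 2.67434 mol. Normalization factor = 12/2.67434 = 4.48709.
Mg per 12 O = 0.32701 × 4.48709 = 1.467.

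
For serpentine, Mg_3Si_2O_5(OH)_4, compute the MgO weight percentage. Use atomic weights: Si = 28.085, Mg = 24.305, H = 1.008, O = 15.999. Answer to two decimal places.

M(Mg_3Si_2O_5(OH)_4) = 277.108 g/mol; M(MgO) = 40.304 g/mol.
Moles MgO per formula unit = 3 Mg ÷ 1 = 3.0000.
MgO fraction = (3.0000 × 40.304) / 277.108 = 120.912/277.108 = 0.4363.

43.63 wt%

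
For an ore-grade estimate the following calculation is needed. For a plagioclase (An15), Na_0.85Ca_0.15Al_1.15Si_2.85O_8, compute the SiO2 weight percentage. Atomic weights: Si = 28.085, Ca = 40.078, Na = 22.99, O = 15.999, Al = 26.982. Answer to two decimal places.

M(Na_0.85Ca_0.15Al_1.15Si_2.85O_8) = 264.617 g/mol; M(SiO2) = 60.083 g/mol.
Moles SiO2 per formula unit = 2.85 Si ÷ 1 = 2.8500.
SiO2 fraction = (2.8500 × 60.083) / 264.617 = 171.237/264.617 = 0.6471.

64.71 wt%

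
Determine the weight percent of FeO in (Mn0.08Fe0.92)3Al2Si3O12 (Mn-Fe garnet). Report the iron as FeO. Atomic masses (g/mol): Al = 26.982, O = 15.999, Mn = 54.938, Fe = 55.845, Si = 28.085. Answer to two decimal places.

Formula mass = 497.524 g/mol.
2.76 Fe → 2.7600 mol FeO per formula unit; M(FeO) = 71.844, so FeO mass = 198.289 g.
198.289/497.524 × 100 = 39.86 wt%.

39.86 wt%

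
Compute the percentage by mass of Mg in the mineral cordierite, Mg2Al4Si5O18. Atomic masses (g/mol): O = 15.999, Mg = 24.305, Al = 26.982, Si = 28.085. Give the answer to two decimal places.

8.31 mass %

M(Mg2Al4Si5O18) = 584.945 g/mol.
Mg contributes 2 × 24.305 = 48.610 g per mole.
48.610/584.945 = 0.0831 → 8.31%.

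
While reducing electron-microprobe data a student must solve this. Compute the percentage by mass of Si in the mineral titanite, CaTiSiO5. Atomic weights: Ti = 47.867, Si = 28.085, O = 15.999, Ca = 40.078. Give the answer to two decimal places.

M(CaTiSiO5) = 196.025 g/mol.
Si contributes 1 × 28.085 = 28.085 g per mole.
28.085/196.025 = 0.1433 → 14.33%.

14.33 wt%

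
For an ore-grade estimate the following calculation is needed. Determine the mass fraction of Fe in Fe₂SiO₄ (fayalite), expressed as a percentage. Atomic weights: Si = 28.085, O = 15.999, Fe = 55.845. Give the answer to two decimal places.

Molar mass of Fe₂SiO₄: 2·55.845 + 1·28.085 + 4·15.999 = 203.771 g/mol.
Mass of Fe per formula unit: 2 × 55.845 = 111.690 g.
Weight fraction Fe = 111.690 / 203.771 = 0.5481.

54.81 weight percent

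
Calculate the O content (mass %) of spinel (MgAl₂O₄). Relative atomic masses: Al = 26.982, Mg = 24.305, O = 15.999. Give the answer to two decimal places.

M(MgAl₂O₄) = 142.265 g/mol.
O contributes 4 × 15.999 = 63.996 g per mole.
63.996/142.265 = 0.4498 → 44.98%.

44.98 mass %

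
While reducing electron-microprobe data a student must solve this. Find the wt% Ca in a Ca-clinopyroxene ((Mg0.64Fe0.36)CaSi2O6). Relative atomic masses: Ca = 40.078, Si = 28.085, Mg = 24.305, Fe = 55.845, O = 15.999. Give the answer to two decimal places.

17.59 weight percent

M((Mg0.64Fe0.36)CaSi2O6) = 227.901 g/mol.
Ca contributes 1 × 40.078 = 40.078 g per mole.
40.078/227.901 = 0.1759 → 17.59%.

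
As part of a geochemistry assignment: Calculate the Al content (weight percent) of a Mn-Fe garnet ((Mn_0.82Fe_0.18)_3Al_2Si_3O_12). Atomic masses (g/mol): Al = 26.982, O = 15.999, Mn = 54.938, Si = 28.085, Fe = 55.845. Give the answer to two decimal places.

10.89 weight percent

Molar mass of (Mn_0.82Fe_0.18)_3Al_2Si_3O_12: 2.46*54.938 + 0.54*55.845 + 2*26.982 + 3*28.085 + 12*15.999 = 495.511 g/mol.
Mass of Al per formula unit: 2 × 26.982 = 53.964 g.
Weight fraction Al = 53.964 / 495.511 = 0.1089.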